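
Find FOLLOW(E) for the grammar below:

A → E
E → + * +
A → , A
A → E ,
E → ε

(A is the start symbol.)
{ $, ',' }

In A → E: E is at the end, add FOLLOW(A)
In A → E ,: E is followed by ',', add FIRST(',') \ {ε} = { ',' }

The FOLLOW sets referred to above (computed the same way, to a fixed point):
  FOLLOW(A) = { $ }

Taking the union: FOLLOW(E) = { $, ',' }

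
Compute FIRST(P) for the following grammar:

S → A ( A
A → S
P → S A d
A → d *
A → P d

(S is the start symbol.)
{ 'd' }

To compute FIRST(P), examine every production with P on the left-hand side, reading each right-hand side left to right until a non-nullable symbol is reached.

FIRST sets of the other non-terminals involved (by the same procedure, iterated to a fixed point):
  FIRST(S) = { 'd' }

From P → S A d:
  - S is a non-terminal: add FIRST(S) \ {ε} = { 'd' }
    S is not nullable, so stop

Collecting: FIRST(P) = { 'd' }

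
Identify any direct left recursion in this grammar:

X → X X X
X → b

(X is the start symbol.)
Yes, X is left-recursive

Direct left recursion occurs when N → N α for some non-terminal N (the right-hand side begins with the left-hand side itself).

X → X X X: LEFT RECURSIVE (starts with X)
X → b: starts with b

The grammar has direct left recursion on: X.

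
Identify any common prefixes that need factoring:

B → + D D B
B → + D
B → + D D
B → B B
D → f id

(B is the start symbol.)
Yes, B has productions with common prefix '+ D'

Left-factoring is needed when two productions for the same non-terminal
share a common prefix on the right-hand side.

Productions for B:
  B → + D D B
  B → + D
  B → + D D
  B → B B

Found common prefix '+ D' in productions for B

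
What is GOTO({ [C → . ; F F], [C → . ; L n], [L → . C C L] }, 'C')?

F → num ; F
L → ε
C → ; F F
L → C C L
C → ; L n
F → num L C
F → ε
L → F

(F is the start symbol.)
GOTO(I, 'C') = CLOSURE({ [A → αX.β] : [A → α.Xβ] ∈ I, X = 'C' })

Items with dot before 'C', with the dot advanced:
  [L → . C C L] → [L → C . C L]
Closure of the advanced items:
  [L → C . C L] has the dot before C: add [C → . ; F F], [C → . ; L n]

GOTO = { [C → . ; F F], [C → . ; L n], [L → C . C L] }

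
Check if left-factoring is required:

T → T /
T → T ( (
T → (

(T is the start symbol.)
Left-factoring is needed when two productions for the same non-terminal
share a common prefix on the right-hand side.

Productions for T:
  T → T /
  T → T ( (
  T → (

Found common prefix 'T' in productions for T

Answer: Yes, T has productions with common prefix 'T'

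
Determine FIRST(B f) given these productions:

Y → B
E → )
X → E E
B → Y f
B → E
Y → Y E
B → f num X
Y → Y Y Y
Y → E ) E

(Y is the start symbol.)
{ ')', 'f' }

FIRST sets of the non-terminals involved (from the grammar, by fixed-point iteration):
  FIRST(B) = { ')', 'f' }

To compute FIRST(B f), process the symbols left to right:
Symbol B is a non-terminal. Add FIRST(B) \ {ε} = { ')', 'f' }
B is not nullable (ε ∉ FIRST(B)), so stop here.
FIRST(B f) = { ')', 'f' }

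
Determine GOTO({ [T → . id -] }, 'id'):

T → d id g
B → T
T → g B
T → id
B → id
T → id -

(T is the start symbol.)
{ [T → id . -] }

GOTO(I, 'id') = CLOSURE({ [A → αX.β] : [A → α.Xβ] ∈ I, X = 'id' })

Items with dot before 'id', with the dot advanced:
  [T → . id -] → [T → id . -]
Closure adds nothing (no advanced item has the dot before a non-terminal).

GOTO = { [T → id . -] }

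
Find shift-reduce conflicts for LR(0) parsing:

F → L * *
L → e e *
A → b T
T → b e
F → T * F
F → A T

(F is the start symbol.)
No shift-reduce conflicts

Augment with F' → F and build the canonical LR(0) collection (I0 = CLOSURE({[F' → . F]}), then GOTO on every symbol after a dot until no new states appear). It has 17 states:
  I0: { [A → . b T], [F → . A T], [F → . L * *], [F → . T * F], [F' → . F], [L → . e e *], [T → . b e] }  — shift
  I1: { [F → A . T], [T → . b e] }  — shift
  I2: { [F' → F .] }  — accept
  I3: { [F → L . * *] }  — shift
  I4: { [F → T . * F] }  — shift
  I5: { [A → b . T], [T → . b e], [T → b . e] }  — shift
  I6: { [L → e . e *] }  — shift
  I7: { [L → e e . *] }  — shift
  I8: { [L → e e * .] }  — reduce
  I9: { [A → b T .] }  — reduce
  I10: { [T → b . e] }  — shift
  I11: { [T → b e .] }  — reduce
  I12: { [A → . b T], [F → . A T], [F → . L * *], [F → . T * F], [F → T * . F], [L → . e e *], [T → . b e] }  — shift
  I13: { [F → T * F .] }  — reduce
  I14: { [F → L * . *] }  — shift
  I15: { [F → L * * .] }  — reduce
  I16: { [F → A T .] }  — reduce

No state contains both a complete item and a shift item.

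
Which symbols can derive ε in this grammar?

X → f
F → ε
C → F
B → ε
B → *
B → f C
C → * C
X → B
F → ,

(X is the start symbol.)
A non-terminal is nullable if it can derive ε (the empty string): either it has an ε-production, or it has a production whose right-hand side consists entirely of nullable non-terminals.

ε-productions: F → ε, B → ε
So F, B are immediately nullable.
C → F: every symbol on the right is nullable, so C is nullable too.
X → B: every symbol on the right is nullable, so X is nullable too.
Every non-terminal is now nullable.
Nullable = { 'B', 'C', 'F', 'X' }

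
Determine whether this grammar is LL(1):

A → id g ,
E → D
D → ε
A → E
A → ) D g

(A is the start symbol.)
Relevant sets:
  FIRST(E) = { ε }
  FOLLOW(A) = { $ }

For A:
  PREDICT(A → id g ',') = { 'id' }
  PREDICT(A → E) = { $ }
  PREDICT(A → ')' D g) = { ')' }
E, D have a single production, so nothing to check there.

All predict sets are disjoint. The grammar IS LL(1).

Answer: Yes, the grammar is LL(1).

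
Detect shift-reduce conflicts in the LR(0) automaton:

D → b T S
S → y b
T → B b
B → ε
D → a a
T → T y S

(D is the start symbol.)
Augment with D' → D and build the canonical LR(0) collection (I0 = CLOSURE({[D' → . D]}), then GOTO on every symbol after a dot until no new states appear). It has 13 states:
  I0: { [D → . a a], [D → . b T S], [D' → . D] }  — shift
  I1: { [D' → D .] }  — accept
  I2: { [D → a . a] }  — shift
  I3: { [B → .], [D → b . T S], [T → . B b], [T → . T y S] }  — reduce
  I4: { [T → B . b] }  — shift
  I5: { [D → b T . S], [S → . y b], [T → T . y S] }  — shift
  I6: { [D → b T S .] }  — reduce
  I7: { [S → . y b], [S → y . b], [T → T y . S] }  — shift
  I8: { [T → T y S .] }  — reduce
  I9: { [S → y b .] }  — reduce
  I10: { [S → y . b] }  — shift
  I11: { [T → B b .] }  — reduce
  I12: { [D → a a .] }  — reduce

No state contains both a complete item and a shift item.

Answer: No shift-reduce conflicts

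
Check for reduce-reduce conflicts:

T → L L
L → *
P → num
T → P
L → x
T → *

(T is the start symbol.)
A reduce-reduce conflict occurs when an LR(0) state has two complete items [A → α .] and [B → β .] — both call for a reduction, and with no lookahead the parser cannot choose between them.

Augment with T' → T and build the canonical LR(0) collection (I0 = CLOSURE({[T' → . T]}), then GOTO on every symbol after a dot until no new states appear). It has 9 states:
  I0: { [L → . *], [L → . x], [P → . num], [T → . *], [T → . L L], [T → . P], [T' → . T] }  — shift
  I1: { [L → * .], [T → * .] }  — 2 reduces
  I2: { [L → . *], [L → . x], [T → L . L] }  — shift
  I3: { [T → P .] }  — reduce
  I4: { [T' → T .] }  — accept
  I5: { [P → num .] }  — reduce
  I6: { [L → x .] }  — reduce
  I7: { [L → * .] }  — reduce
  I8: { [T → L L .] }  — reduce

I1 contains complete items [L → * .], [T → * .] — reduce-reduce conflict.

Answer: Yes — I1: [L → * .] vs [T → * .]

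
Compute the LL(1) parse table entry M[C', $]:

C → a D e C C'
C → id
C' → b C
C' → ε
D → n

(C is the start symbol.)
C' → ε

To find M[C', $], we find productions for C' where $ is in the predict set (PREDICT(N → α) = (FIRST(α) \ {ε}) ∪ (FOLLOW(N) if α ⇒* ε)).

Relevant sets:
  FOLLOW(C') = { $, 'b' }

C' → b C: PREDICT = { 'b' }
C' → ε: PREDICT = { $, 'b' }
  $ is in predict set, so this production goes in M[C', $]

M[C', $] = C' → ε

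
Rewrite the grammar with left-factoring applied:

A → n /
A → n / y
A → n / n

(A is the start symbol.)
A → n / A'
A' → ε
A' → y
A' → n

Left-factoring transforms A → αβ₁ | αβ₂ into A → αA' and A' → β₁ | β₂
(α is the longest common prefix among the alternatives). Repeat until
no nonterminal has two alternatives with a common prefix.

Round 1: A has alternatives sharing prefix 'n /'. Introduce A': A → n / A'
  Add: A' → ε
  Add: A' → y
  Add: A' → n

No remaining common prefixes — done.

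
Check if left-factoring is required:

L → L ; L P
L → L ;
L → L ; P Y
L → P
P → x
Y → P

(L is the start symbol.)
Yes, L has productions with common prefix 'L ;'

Left-factoring is needed when two productions for the same non-terminal
share a common prefix on the right-hand side.

Productions for L:
  L → L ; L P
  L → L ;
  L → L ; P Y
  L → P

Found common prefix 'L ;' in productions for L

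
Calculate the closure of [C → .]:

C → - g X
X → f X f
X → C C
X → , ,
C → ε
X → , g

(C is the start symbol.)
{ [C → .] }

To compute CLOSURE, for each item [A → α.Bβ] where B is a non-terminal, add [B → .γ] for all productions B → γ; repeat for the newly added items until nothing changes.

Start with: [C → .]
The dot is at the end, so nothing is added.

CLOSURE = { [C → .] }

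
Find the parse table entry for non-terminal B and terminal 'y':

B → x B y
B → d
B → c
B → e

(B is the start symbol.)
To find M[B, 'y'], we find productions for B where 'y' is in the predict set (PREDICT(N → α) = (FIRST(α) \ {ε}) ∪ (FOLLOW(N) if α ⇒* ε)).

B → x B y: PREDICT = { 'x' }
B → d: PREDICT = { 'd' }
B → c: PREDICT = { 'c' }
B → e: PREDICT = { 'e' }

M[B, 'y'] is empty (no production applies)

Answer: Empty (error entry)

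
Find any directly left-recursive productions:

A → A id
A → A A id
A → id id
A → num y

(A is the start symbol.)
Direct left recursion occurs when N → N α for some non-terminal N (the right-hand side begins with the left-hand side itself).

A → A id: LEFT RECURSIVE (starts with A)
A → A A id: LEFT RECURSIVE (starts with A)
A → id id: starts with id
A → num y: starts with num

The grammar has direct left recursion on: A.

Answer: Yes, A is left-recursive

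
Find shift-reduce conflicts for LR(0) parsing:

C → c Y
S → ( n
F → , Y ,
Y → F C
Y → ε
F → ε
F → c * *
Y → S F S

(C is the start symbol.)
Yes — I2: [F → .] vs [F → . , Y ,]; I4: [F → .] vs [F → . , Y ,]; I6: [F → .] vs [F → . , Y ,]

Augment with C' → C and build the canonical LR(0) collection (I0 = CLOSURE({[C' → . C]}), then GOTO on every symbol after a dot until no new states appear). It has 17 states:
  I0: { [C → . c Y], [C' → . C] }  — shift
  I1: { [C' → C .] }  — accept
  I2: { [C → c . Y], [F → . , Y ,], [F → . c * *], [F → .], [S → . ( n], [Y → . F C], [Y → . S F S], [Y → .] }  — shift, 2 reduces
  I3: { [S → ( . n] }  — shift
  I4: { [F → , . Y ,], [F → . , Y ,], [F → . c * *], [F → .], [S → . ( n], [Y → . F C], [Y → . S F S], [Y → .] }  — shift, 2 reduces
  I5: { [C → . c Y], [Y → F . C] }  — shift
  I6: { [F → . , Y ,], [F → . c * *], [F → .], [Y → S . F S] }  — shift, reduce
  I7: { [C → c Y .] }  — reduce
  I8: { [F → c . * *] }  — shift
  I9: { [F → c * . *] }  — shift
  I10: { [F → c * * .] }  — reduce
  I11: { [S → . ( n], [Y → S F . S] }  — shift
  I12: { [Y → S F S .] }  — reduce
  I13: { [Y → F C .] }  — reduce
  I14: { [F → , Y . ,] }  — shift
  I15: { [F → , Y , .] }  — reduce
  I16: { [S → ( n .] }  — reduce

I2 contains reduce items [F → .], [Y → .] and shift items [F → . , Y ,], [F → . c * *], [S → . ( n] — shift-reduce conflict.
I4 contains reduce items [F → .], [Y → .] and shift items [F → . , Y ,], [F → . c * *], [S → . ( n] — shift-reduce conflict.
I6 contains reduce item [F → .] and shift items [F → . , Y ,], [F → . c * *] — shift-reduce conflict.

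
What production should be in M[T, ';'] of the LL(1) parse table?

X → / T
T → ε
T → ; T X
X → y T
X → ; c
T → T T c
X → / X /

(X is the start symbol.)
To find M[T, ';'], we find productions for T where ';' is in the predict set (PREDICT(N → α) = (FIRST(α) \ {ε}) ∪ (FOLLOW(N) if α ⇒* ε)).

Relevant sets:
  FIRST(T) = { ';', 'c', ε }
  FOLLOW(T) = { $, '/', ';', 'c', 'y' }

T → ε: PREDICT = { $, '/', ';', 'c', 'y' }
  ';' is in predict set, so this production goes in M[T, ';']
T → ; T X: PREDICT = { ';' }
  ';' is in predict set, so this production goes in M[T, ';']
T → T T c: PREDICT = { ';', 'c' }
  ';' is in predict set, so this production goes in M[T, ';']

M[T, ';'] = T → ε, T → ; T X, T → T T c  (a multiply-defined cell — the grammar is not LL(1))

Answer: T → ε, T → ; T X, T → T T c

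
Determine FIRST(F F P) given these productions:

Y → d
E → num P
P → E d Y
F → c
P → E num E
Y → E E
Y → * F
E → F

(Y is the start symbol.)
{ 'c' }

FIRST sets of the non-terminals involved (from the grammar, by fixed-point iteration):
  FIRST(F) = { 'c' }

To compute FIRST(F F P), process the symbols left to right:
Symbol F is a non-terminal. Add FIRST(F) \ {ε} = { 'c' }
F is not nullable (ε ∉ FIRST(F)), so stop here.
FIRST(F F P) = { 'c' }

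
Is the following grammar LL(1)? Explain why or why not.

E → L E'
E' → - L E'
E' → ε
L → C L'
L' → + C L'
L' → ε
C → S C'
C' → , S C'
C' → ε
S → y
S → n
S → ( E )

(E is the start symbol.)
Yes, the grammar is LL(1).

A grammar is LL(1) if for each non-terminal N with multiple productions, the predict sets of those productions are pairwise disjoint, where PREDICT(N → α) = (FIRST(α) \ {ε}) ∪ (FOLLOW(N) if α ⇒* ε).

Relevant sets:
  FOLLOW(E') = { $, ')' }
  FOLLOW(L') = { $, ')', '-' }
  FOLLOW(C') = { $, ')', '+', '-' }

For E':
  PREDICT(E' → '-' L E') = { '-' }
  PREDICT(E' → ε) = { $, ')' }
For L':
  PREDICT(L' → '+' C L') = { '+' }
  PREDICT(L' → ε) = { $, ')', '-' }
For C':
  PREDICT(C' → ',' S C') = { ',' }
  PREDICT(C' → ε) = { $, ')', '+', '-' }
For S:
  PREDICT(S → y) = { 'y' }
  PREDICT(S → n) = { 'n' }
  PREDICT(S → '(' E ')') = { '(' }
E, L, C have a single production, so nothing to check there.

All predict sets are disjoint. The grammar IS LL(1).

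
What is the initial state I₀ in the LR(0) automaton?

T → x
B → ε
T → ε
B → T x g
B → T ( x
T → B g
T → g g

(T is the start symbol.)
First, augment the grammar with T' → T
I₀ = CLOSURE({ [T' → . T] }):
  [T' → . T] has the dot before T: add [T → . x], [T → .], [T → . B g], [T → . g g]
  [T → . B g] has the dot before B: add [B → .], [B → . T x g], [B → . T ( x]
No further items can be added.

I₀ = { [B → . T ( x], [B → . T x g], [B → .], [T → . B g], [T → . g g], [T → . x], [T → .], [T' → . T] }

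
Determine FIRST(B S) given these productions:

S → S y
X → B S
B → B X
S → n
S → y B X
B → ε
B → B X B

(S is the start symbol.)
FIRST sets of the non-terminals involved (from the grammar, by fixed-point iteration):
  FIRST(B) = { 'n', 'y', ε }
  FIRST(S) = { 'n', 'y' }

To compute FIRST(B S), process the symbols left to right:
Symbol B is a non-terminal. Add FIRST(B) \ {ε} = { 'n', 'y' }
B is nullable (ε ∈ FIRST(B)), continue to the next symbol.
Symbol S is a non-terminal. Add FIRST(S) \ {ε} = { 'n', 'y' }
S is not nullable (ε ∉ FIRST(S)), so stop here.
FIRST(B S) = { 'n', 'y' }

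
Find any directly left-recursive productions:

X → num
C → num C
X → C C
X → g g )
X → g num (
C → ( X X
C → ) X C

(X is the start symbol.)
Direct left recursion occurs when N → N α for some non-terminal N (the right-hand side begins with the left-hand side itself).

X → num: starts with num
C → num C: starts with num
X → C C: starts with C
X → g g ): starts with g
X → g num (: starts with g
C → ( X X: starts with '('
C → ) X C: starts with ')'

No direct left recursion found.

Answer: No direct left recursion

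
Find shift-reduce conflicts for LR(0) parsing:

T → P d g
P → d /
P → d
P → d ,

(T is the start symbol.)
A shift-reduce conflict occurs when an LR(0) state has both:
  - a complete (reduce) item [A → α .] (dot at the end), and
  - a shift item [B → β . c γ] (dot before a terminal).

Augment with T' → T and build the canonical LR(0) collection (I0 = CLOSURE({[T' → . T]}), then GOTO on every symbol after a dot until no new states appear). It has 8 states:
  I0: { [P → . d ,], [P → . d /], [P → . d], [T → . P d g], [T' → . T] }  — shift
  I1: { [T → P . d g] }  — shift
  I2: { [T' → T .] }  — accept
  I3: { [P → d . ,], [P → d . /], [P → d .] }  — shift, reduce
  I4: { [P → d , .] }  — reduce
  I5: { [P → d / .] }  — reduce
  I6: { [T → P d . g] }  — shift
  I7: { [T → P d g .] }  — reduce

I3 contains reduce item [P → d .] and shift items [P → d . ,], [P → d . /] — shift-reduce conflict.

Answer: Yes — I3: [P → d .] vs [P → d . ,]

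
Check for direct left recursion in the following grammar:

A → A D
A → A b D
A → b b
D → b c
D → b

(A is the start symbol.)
Yes, A is left-recursive

A → A D: LEFT RECURSIVE (starts with A)
A → A b D: LEFT RECURSIVE (starts with A)
A → b b: starts with b
D → b c: starts with b
D → b: starts with b

The grammar has direct left recursion on: A.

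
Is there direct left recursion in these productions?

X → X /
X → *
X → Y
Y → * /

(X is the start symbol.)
Yes, X is left-recursive

Direct left recursion occurs when N → N α for some non-terminal N (the right-hand side begins with the left-hand side itself).

X → X /: LEFT RECURSIVE (starts with X)
X → *: starts with '*'
X → Y: starts with Y
Y → * /: starts with '*'

The grammar has direct left recursion on: X.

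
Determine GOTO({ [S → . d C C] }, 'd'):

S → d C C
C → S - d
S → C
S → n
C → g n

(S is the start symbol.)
{ [C → . S - d], [C → . g n], [S → . C], [S → . d C C], [S → . n], [S → d . C C] }

GOTO(I, 'd') = CLOSURE({ [A → αX.β] : [A → α.Xβ] ∈ I, X = 'd' })

Items with dot before 'd', with the dot advanced:
  [S → . d C C] → [S → d . C C]
Closure of the advanced items:
  [S → d . C C] has the dot before C: add [C → . S - d], [C → . g n]
  [C → . S - d] has the dot before S: add [S → . d C C], [S → . C], [S → . n]

GOTO = { [C → . S - d], [C → . g n], [S → . C], [S → . d C C], [S → . n], [S → d . C C] }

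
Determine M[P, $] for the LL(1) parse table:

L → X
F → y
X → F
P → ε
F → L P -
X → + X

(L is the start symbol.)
Empty (error entry)

To find M[P, $], we find productions for P where $ is in the predict set (PREDICT(N → α) = (FIRST(α) \ {ε}) ∪ (FOLLOW(N) if α ⇒* ε)).

Relevant sets:
  FOLLOW(P) = { '-' }

P → ε: PREDICT = { '-' }

M[P, $] is empty (no production applies)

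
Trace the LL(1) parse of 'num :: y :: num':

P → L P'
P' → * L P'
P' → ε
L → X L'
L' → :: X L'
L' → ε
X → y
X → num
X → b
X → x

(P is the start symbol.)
LL(1) parsing maintains a stack (initially the start symbol over $) and the input. At each step: if the stack top is a terminal, match it against the current input token; if it is a non-terminal N, replace it with the RHS of M[N, lookahead] (the unique production whose predict set contains the lookahead).

Stack is shown with the top on the left.

Stack         Input              Action
---------------------------------------
P $           num :: y :: num $  output P → L P'
L P' $        num :: y :: num $  output L → X L'
X L' P' $     num :: y :: num $  output X → num
num L' P' $   num :: y :: num $  match 'num'
L' P' $       :: y :: num $      output L' → :: X L'
:: X L' P' $  :: y :: num $      match '::'
X L' P' $     y :: num $         output X → y
y L' P' $     y :: num $         match 'y'
L' P' $       :: num $           output L' → :: X L'
:: X L' P' $  :: num $           match '::'
X L' P' $     num $              output X → num
num L' P' $   num $              match 'num'
L' P' $       $                  output L' → ε
P' $          $                  output P' → ε
$             $                  accept

The string is accepted.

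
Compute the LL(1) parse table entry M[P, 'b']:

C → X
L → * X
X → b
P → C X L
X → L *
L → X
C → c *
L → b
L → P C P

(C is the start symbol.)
To find M[P, 'b'], we find productions for P where 'b' is in the predict set (PREDICT(N → α) = (FIRST(α) \ {ε}) ∪ (FOLLOW(N) if α ⇒* ε)).

Relevant sets:
  FIRST(C) = { '*', 'b', 'c' }

P → C X L: PREDICT = { '*', 'b', 'c' }
  'b' is in predict set, so this production goes in M[P, 'b']

M[P, 'b'] = P → C X L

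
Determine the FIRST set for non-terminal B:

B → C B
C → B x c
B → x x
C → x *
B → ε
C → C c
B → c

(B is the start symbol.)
To compute FIRST(B), examine every production with B on the left-hand side, reading each right-hand side left to right until a non-nullable symbol is reached.

FIRST sets of the other non-terminals involved (by the same procedure, iterated to a fixed point):
  FIRST(C) = { 'c', 'x' }

From B → C B:
  - C is a non-terminal: add FIRST(C) \ {ε} = { 'c', 'x' }
    C is not nullable, so stop
From B → x x:
  - x is a terminal: add 'x' and stop
From B → ε:
  - ε-production, so ε ∈ FIRST(B)
From B → c:
  - c is a terminal: add 'c' and stop

Collecting: FIRST(B) = { 'c', 'x', ε }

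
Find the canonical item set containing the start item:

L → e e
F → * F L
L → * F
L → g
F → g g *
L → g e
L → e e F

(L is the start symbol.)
{ [L → . * F], [L → . e e F], [L → . e e], [L → . g e], [L → . g], [L' → . L] }

First, augment the grammar with L' → L
I₀ = CLOSURE({ [L' → . L] }):
  [L' → . L] has the dot before L: add [L → . e e], [L → . * F], [L → . g], [L → . g e], [L → . e e F]
No further items can be added.

I₀ = { [L → . * F], [L → . e e F], [L → . e e], [L → . g e], [L → . g], [L' → . L] }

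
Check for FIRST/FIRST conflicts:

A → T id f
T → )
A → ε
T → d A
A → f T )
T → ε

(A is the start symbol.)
No FIRST/FIRST conflicts.

A FIRST/FIRST conflict occurs when two productions N → α and N → β for the same non-terminal have FIRST(α) ∩ FIRST(β) ≠ ∅ (with ε ∈ FIRST of a nullable right-hand side, so two nullable alternatives also conflict).

FIRST sets of the non-terminals at (or reachable through a nullable prefix from) the front of some alternative:
  FIRST(T) = { ')', 'd', ε }

Productions for A:
  A → T id f: FIRST = { ')', 'd', 'id' }
  A → ε: FIRST = { ε }
  A → f T ): FIRST = { 'f' }
Productions for T:
  T → ): FIRST = { ')' }
  T → d A: FIRST = { 'd' }
  T → ε: FIRST = { ε }

All alternatives of each non-terminal have pairwise disjoint FIRST sets.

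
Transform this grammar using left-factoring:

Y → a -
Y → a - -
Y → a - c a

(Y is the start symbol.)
Y → a - Y'
Y' → ε
Y' → -
Y' → c a

Left-factoring transforms A → αβ₁ | αβ₂ into A → αA' and A' → β₁ | β₂
(α is the longest common prefix among the alternatives). Repeat until
no nonterminal has two alternatives with a common prefix.

Round 1: Y has alternatives sharing prefix 'a -'. Introduce Y': Y → a - Y'
  Add: Y' → ε
  Add: Y' → -
  Add: Y' → c a

No remaining common prefixes — done.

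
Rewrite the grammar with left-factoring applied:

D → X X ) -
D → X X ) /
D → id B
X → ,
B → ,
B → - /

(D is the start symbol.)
D → X X ) D'
D' → -
D' → /
D → id B
X → ,
B → ,
B → - /

Left-factoring transforms A → αβ₁ | αβ₂ into A → αA' and A' → β₁ | β₂
(α is the longest common prefix among the alternatives). Repeat until
no nonterminal has two alternatives with a common prefix.

Round 1: D has alternatives sharing prefix 'X X )'. Introduce D': D → X X ) D'
  Add: D' → -
  Add: D' → /

No remaining common prefixes — done.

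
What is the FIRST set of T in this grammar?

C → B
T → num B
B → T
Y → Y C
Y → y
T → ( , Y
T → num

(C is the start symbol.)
From T → num B:
  - num is a terminal: add 'num' and stop
From T → ( , Y:
  - '(' is a terminal: add '(' and stop
From T → num:
  - num is a terminal: add 'num' and stop

Collecting: FIRST(T) = { '(', 'num' }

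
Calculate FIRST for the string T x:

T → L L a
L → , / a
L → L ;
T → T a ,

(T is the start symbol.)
FIRST sets of the non-terminals involved (from the grammar, by fixed-point iteration):
  FIRST(T) = { ',' }

To compute FIRST(T x), process the symbols left to right:
Symbol T is a non-terminal. Add FIRST(T) \ {ε} = { ',' }
T is not nullable (ε ∉ FIRST(T)), so stop here.
FIRST(T x) = { ',' }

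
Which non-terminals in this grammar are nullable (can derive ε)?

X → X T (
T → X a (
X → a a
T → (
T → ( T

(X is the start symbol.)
None

There are no ε-productions, so no non-terminal can derive ε.
No non-terminals are nullable.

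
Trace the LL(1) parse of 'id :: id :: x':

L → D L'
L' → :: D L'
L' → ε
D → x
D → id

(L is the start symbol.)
LL(1) parsing maintains a stack (initially the start symbol over $) and the input. At each step: if the stack top is a terminal, match it against the current input token; if it is a non-terminal N, replace it with the RHS of M[N, lookahead] (the unique production whose predict set contains the lookahead).

Stack is shown with the top on the left.

Stack      Input            Action
----------------------------------
L $        id :: id :: x $  output L → D L'
D L' $     id :: id :: x $  output D → id
id L' $    id :: id :: x $  match 'id'
L' $       :: id :: x $     output L' → :: D L'
:: D L' $  :: id :: x $     match '::'
D L' $     id :: x $        output D → id
id L' $    id :: x $        match 'id'
L' $       :: x $           output L' → :: D L'
:: D L' $  :: x $           match '::'
D L' $     x $              output D → x
x L' $     x $              match 'x'
L' $       $                output L' → ε
$          $                accept

The string is accepted.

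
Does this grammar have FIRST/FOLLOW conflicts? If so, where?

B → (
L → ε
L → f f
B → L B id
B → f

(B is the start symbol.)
Yes. L → f f with FOLLOW(L) on { 'f' }

Nullable non-terminals: L.

L: nullable alternative(s) L → ε; FOLLOW(L) = { '(', 'f' }
  L → ε: FIRST \ {ε} = { } — this is the only nullable alternative, skip
  L → f f: FIRST \ {ε} = { 'f' } — overlaps FOLLOW(L) on { 'f' }: CONFLICT

B has no nullable alternative, so no FIRST/FOLLOW check is needed there.

So the grammar has 1 FIRST/FOLLOW conflict (marked CONFLICT above).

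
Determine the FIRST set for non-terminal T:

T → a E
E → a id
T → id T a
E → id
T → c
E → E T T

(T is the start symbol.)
{ 'a', 'c', 'id' }

From T → a E:
  - a is a terminal: add 'a' and stop
From T → id T a:
  - id is a terminal: add 'id' and stop
From T → c:
  - c is a terminal: add 'c' and stop

Collecting: FIRST(T) = { 'a', 'c', 'id' }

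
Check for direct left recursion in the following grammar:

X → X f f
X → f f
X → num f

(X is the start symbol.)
Direct left recursion occurs when N → N α for some non-terminal N (the right-hand side begins with the left-hand side itself).

X → X f f: LEFT RECURSIVE (starts with X)
X → f f: starts with f
X → num f: starts with num

The grammar has direct left recursion on: X.

Answer: Yes, X is left-recursive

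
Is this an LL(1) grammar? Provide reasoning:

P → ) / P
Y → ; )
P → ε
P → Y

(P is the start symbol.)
Relevant sets:
  FIRST(Y) = { ';' }
  FOLLOW(P) = { $ }

For P:
  PREDICT(P → ')' '/' P) = { ')' }
  PREDICT(P → ε) = { $ }
  PREDICT(P → Y) = { ';' }
Y has a single production, so nothing to check there.

All predict sets are disjoint. The grammar IS LL(1).

Answer: Yes, the grammar is LL(1).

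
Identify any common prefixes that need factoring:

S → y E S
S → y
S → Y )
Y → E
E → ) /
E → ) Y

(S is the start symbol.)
Left-factoring is needed when two productions for the same non-terminal
share a common prefix on the right-hand side.

Productions for S:
  S → y E S
  S → y
  S → Y )
Productions for E:
  E → ) /
  E → ) Y

Found common prefix 'y' in productions for S
Found common prefix ')' in productions for E

Answer: Yes, S has productions with common prefix 'y'; E has productions with common prefix ')'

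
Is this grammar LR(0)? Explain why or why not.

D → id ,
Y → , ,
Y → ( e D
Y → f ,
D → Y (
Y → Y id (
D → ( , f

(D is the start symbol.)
A grammar is LR(0) if no state in the canonical LR(0) collection has:
  - both a shift item (dot before a terminal) and a complete item (shift-reduce conflict), or
  - two or more complete items (reduce-reduce conflict; the accept item [D' → D .] counts as a complete item here).

Augment with D' → D and build the canonical LR(0) collection (I0 = CLOSURE({[D' → . D]}), then GOTO on every symbol after a dot until no new states appear). It has 17 states:
  I0: { [D → . ( , f], [D → . Y (], [D → . id ,], [D' → . D], [Y → . ( e D], [Y → . , ,], [Y → . Y id (], [Y → . f ,] }  — shift
  I1: { [D → ( . , f], [Y → ( . e D] }  — shift
  I2: { [Y → , . ,] }  — shift
  I3: { [D' → D .] }  — accept
  I4: { [D → Y . (], [Y → Y . id (] }  — shift
  I5: { [Y → f . ,] }  — shift
  I6: { [D → id . ,] }  — shift
  I7: { [D → id , .] }  — reduce
  I8: { [Y → f , .] }  — reduce
  I9: { [D → Y ( .] }  — reduce
  I10: { [Y → Y id . (] }  — shift
  I11: { [Y → Y id ( .] }  — reduce
  I12: { [Y → , , .] }  — reduce
  I13: { [D → ( , . f] }  — shift
  I14: { [D → . ( , f], [D → . Y (], [D → . id ,], [Y → ( e . D], [Y → . ( e D], [Y → . , ,], [Y → . Y id (], [Y → . f ,] }  — shift
  I15: { [Y → ( e D .] }  — reduce
  I16: { [D → ( , f .] }  — reduce

Every state is either a pure shift/goto state or contains exactly one complete item and nothing to shift — no conflicts. The grammar is LR(0).

Answer: Yes, the grammar is LR(0)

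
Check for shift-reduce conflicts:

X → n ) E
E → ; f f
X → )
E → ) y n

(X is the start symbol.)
No shift-reduce conflicts

Augment with X' → X and build the canonical LR(0) collection (I0 = CLOSURE({[X' → . X]}), then GOTO on every symbol after a dot until no new states appear). It has 12 states:
  I0: { [X → . )], [X → . n ) E], [X' → . X] }  — shift
  I1: { [X → ) .] }  — reduce
  I2: { [X' → X .] }  — accept
  I3: { [X → n . ) E] }  — shift
  I4: { [E → . ) y n], [E → . ; f f], [X → n ) . E] }  — shift
  I5: { [E → ) . y n] }  — shift
  I6: { [E → ; . f f] }  — shift
  I7: { [X → n ) E .] }  — reduce
  I8: { [E → ; f . f] }  — shift
  I9: { [E → ; f f .] }  — reduce
  I10: { [E → ) y . n] }  — shift
  I11: { [E → ) y n .] }  — reduce

No state contains both a complete item and a shift item.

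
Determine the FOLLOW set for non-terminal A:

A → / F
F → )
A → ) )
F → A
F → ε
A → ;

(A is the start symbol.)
A is the start symbol, so $ ∈ FOLLOW(A).
In F → A: A is at the end, add FOLLOW(F)

The FOLLOW sets referred to above (computed the same way, to a fixed point):
  FOLLOW(F) = { $ }

Taking the union: FOLLOW(A) = { $ }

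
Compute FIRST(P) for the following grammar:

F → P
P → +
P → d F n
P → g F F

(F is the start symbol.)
{ '+', 'd', 'g' }

From P → +:
  - '+' is a terminal: add '+' and stop
From P → d F n:
  - d is a terminal: add 'd' and stop
From P → g F F:
  - g is a terminal: add 'g' and stop

Collecting: FIRST(P) = { '+', 'd', 'g' }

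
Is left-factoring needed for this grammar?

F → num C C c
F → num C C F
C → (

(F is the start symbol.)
Yes, F has productions with common prefix 'num C C'

Left-factoring is needed when two productions for the same non-terminal
share a common prefix on the right-hand side.

Productions for F:
  F → num C C c
  F → num C C F

Found common prefix 'num C C' in productions for F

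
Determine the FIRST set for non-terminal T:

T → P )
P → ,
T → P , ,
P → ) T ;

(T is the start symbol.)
{ ')', ',' }

FIRST sets of the other non-terminals involved (by the same procedure, iterated to a fixed point):
  FIRST(P) = { ')', ',' }

From T → P ):
  - P is a non-terminal: add FIRST(P) \ {ε} = { ')', ',' }
    P is not nullable, so stop
From T → P , ,:
  - P is a non-terminal: add FIRST(P) \ {ε} = { ')', ',' }
    P is not nullable, so stop

Collecting: FIRST(T) = { ')', ',' }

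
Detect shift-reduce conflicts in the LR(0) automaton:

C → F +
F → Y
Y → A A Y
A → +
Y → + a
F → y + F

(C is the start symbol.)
A shift-reduce conflict occurs when an LR(0) state has both:
  - a complete (reduce) item [A → α .] (dot at the end), and
  - a shift item [B → β . c γ] (dot before a terminal).

Augment with C' → C and build the canonical LR(0) collection (I0 = CLOSURE({[C' → . C]}), then GOTO on every symbol after a dot until no new states appear). It has 14 states:
  I0: { [A → . +], [C → . F +], [C' → . C], [F → . Y], [F → . y + F], [Y → . + a], [Y → . A A Y] }  — shift
  I1: { [A → + .], [Y → + . a] }  — shift, reduce
  I2: { [A → . +], [Y → A . A Y] }  — shift
  I3: { [C' → C .] }  — accept
  I4: { [C → F . +] }  — shift
  I5: { [F → Y .] }  — reduce
  I6: { [F → y . + F] }  — shift
  I7: { [A → . +], [F → . Y], [F → . y + F], [F → y + . F], [Y → . + a], [Y → . A A Y] }  — shift
  I8: { [F → y + F .] }  — reduce
  I9: { [C → F + .] }  — reduce
  I10: { [A → + .] }  — reduce
  I11: { [A → . +], [Y → . + a], [Y → . A A Y], [Y → A A . Y] }  — shift
  I12: { [Y → A A Y .] }  — reduce
  I13: { [Y → + a .] }  — reduce

I1 contains reduce item [A → + .] and shift item [Y → + . a] — shift-reduce conflict.

Answer: Yes — I1: [A → + .] vs [Y → + . a]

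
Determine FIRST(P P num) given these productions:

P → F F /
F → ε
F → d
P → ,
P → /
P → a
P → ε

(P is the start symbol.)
FIRST sets of the non-terminals involved (from the grammar, by fixed-point iteration):
  FIRST(P) = { ',', '/', 'a', 'd', ε }

To compute FIRST(P P num), process the symbols left to right:
Symbol P is a non-terminal. Add FIRST(P) \ {ε} = { ',', '/', 'a', 'd' }
P is nullable (ε ∈ FIRST(P)), continue to the next symbol.
Symbol P is a non-terminal. Add FIRST(P) \ {ε} = { ',', '/', 'a', 'd' }
P is nullable (ε ∈ FIRST(P)), continue to the next symbol.
Symbol num is a terminal. Add 'num' and stop.
FIRST(P P num) = { ',', '/', 'a', 'd', 'num' }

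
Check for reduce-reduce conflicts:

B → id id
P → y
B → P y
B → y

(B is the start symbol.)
Yes — I4: [B → y .] vs [P → y .]

Augment with B' → B and build the canonical LR(0) collection (I0 = CLOSURE({[B' → . B]}), then GOTO on every symbol after a dot until no new states appear). It has 7 states:
  I0: { [B → . P y], [B → . id id], [B → . y], [B' → . B], [P → . y] }  — shift
  I1: { [B' → B .] }  — accept
  I2: { [B → P . y] }  — shift
  I3: { [B → id . id] }  — shift
  I4: { [B → y .], [P → y .] }  — 2 reduces
  I5: { [B → id id .] }  — reduce
  I6: { [B → P y .] }  — reduce

I4 contains complete items [B → y .], [P → y .] — reduce-reduce conflict.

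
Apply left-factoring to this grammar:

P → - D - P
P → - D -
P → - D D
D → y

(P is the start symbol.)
Left-factoring transforms A → αβ₁ | αβ₂ into A → αA' and A' → β₁ | β₂
(α is the longest common prefix among the alternatives). Repeat until
no nonterminal has two alternatives with a common prefix.

Round 1: P has alternatives sharing prefix '- D'. Introduce P': P → - D P'
  Add: P' → - P
  Add: P' → -
  Add: P' → D

Round 2: P' has alternatives sharing prefix '-'. Introduce P'': P' → - P''
  Add: P'' → P
  Add: P'' → ε

No remaining common prefixes — done.

Resulting grammar:
P → - D P'
P' → - P''
P'' → P
P'' → ε
P' → D
D → y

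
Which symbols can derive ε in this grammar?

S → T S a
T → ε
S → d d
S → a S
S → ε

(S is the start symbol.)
A non-terminal is nullable if it can derive ε (the empty string): either it has an ε-production, or it has a production whose right-hand side consists entirely of nullable non-terminals.

ε-productions: T → ε, S → ε
So T, S are immediately nullable.
Every non-terminal is now nullable.
Nullable = { 'S', 'T' }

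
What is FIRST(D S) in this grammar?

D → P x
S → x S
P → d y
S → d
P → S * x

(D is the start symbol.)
FIRST sets of the non-terminals involved (from the grammar, by fixed-point iteration):
  FIRST(D) = { 'd', 'x' }

To compute FIRST(D S), process the symbols left to right:
Symbol D is a non-terminal. Add FIRST(D) \ {ε} = { 'd', 'x' }
D is not nullable (ε ∉ FIRST(D)), so stop here.
FIRST(D S) = { 'd', 'x' }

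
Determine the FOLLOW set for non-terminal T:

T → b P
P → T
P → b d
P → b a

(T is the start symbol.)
To compute FOLLOW(T), find every occurrence of T on a right-hand side N → α T β: add FIRST(β) \ {ε}, and if β is empty or nullable also add FOLLOW(N). Iterate to a fixed point.

T is the start symbol, so $ ∈ FOLLOW(T).
In P → T: T is at the end, add FOLLOW(P)

The FOLLOW sets referred to above (computed the same way, to a fixed point):
  FOLLOW(P) = { $ }

Taking the union: FOLLOW(T) = { $ }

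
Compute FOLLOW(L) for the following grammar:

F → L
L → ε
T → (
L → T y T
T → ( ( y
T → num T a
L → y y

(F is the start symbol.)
{ $ }

To compute FOLLOW(L), find every occurrence of L on a right-hand side N → α L β: add FIRST(β) \ {ε}, and if β is empty or nullable also add FOLLOW(N). Iterate to a fixed point.

In F → L: L is at the end, add FOLLOW(F)

The FOLLOW sets referred to above (computed the same way, to a fixed point):
  FOLLOW(F) = { $ }

Taking the union: FOLLOW(L) = { $ }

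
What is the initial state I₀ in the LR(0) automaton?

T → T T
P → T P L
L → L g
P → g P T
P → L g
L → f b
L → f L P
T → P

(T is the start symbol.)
First, augment the grammar with T' → T
I₀ = CLOSURE({ [T' → . T] }):
  [T' → . T] has the dot before T: add [T → . T T], [T → . P]
  [T → . P] has the dot before P: add [P → . T P L], [P → . g P T], [P → . L g]
  [P → . L g] has the dot before L: add [L → . L g], [L → . f b], [L → . f L P]
No further items can be added.

I₀ = { [L → . L g], [L → . f L P], [L → . f b], [P → . L g], [P → . T P L], [P → . g P T], [T → . P], [T → . T T], [T' → . T] }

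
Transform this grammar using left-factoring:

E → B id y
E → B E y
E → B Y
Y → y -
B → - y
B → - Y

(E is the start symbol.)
E → B E'
E' → id y
E' → E y
E' → Y
Y → y -
B → - B'
B' → y
B' → Y

Left-factoring transforms A → αβ₁ | αβ₂ into A → αA' and A' → β₁ | β₂
(α is the longest common prefix among the alternatives). Repeat until
no nonterminal has two alternatives with a common prefix.

Round 1: E has alternatives sharing prefix 'B'. Introduce E': E → B E'
  Add: E' → id y
  Add: E' → E y
  Add: E' → Y

Round 2: B has alternatives sharing prefix '-'. Introduce B': B → - B'
  Add: B' → y
  Add: B' → Y

No remaining common prefixes — done.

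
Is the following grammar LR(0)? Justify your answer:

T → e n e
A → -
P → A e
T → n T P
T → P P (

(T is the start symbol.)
Yes, the grammar is LR(0)

A grammar is LR(0) if no state in the canonical LR(0) collection has:
  - both a shift item (dot before a terminal) and a complete item (shift-reduce conflict), or
  - two or more complete items (reduce-reduce conflict; the accept item [T' → T .] counts as a complete item here).

Augment with T' → T and build the canonical LR(0) collection (I0 = CLOSURE({[T' → . T]}), then GOTO on every symbol after a dot until no new states appear). It has 14 states:
  I0: { [A → . -], [P → . A e], [T → . P P (], [T → . e n e], [T → . n T P], [T' → . T] }  — shift
  I1: { [A → - .] }  — reduce
  I2: { [P → A . e] }  — shift
  I3: { [A → . -], [P → . A e], [T → P . P (] }  — shift
  I4: { [T' → T .] }  — accept
  I5: { [T → e . n e] }  — shift
  I6: { [A → . -], [P → . A e], [T → . P P (], [T → . e n e], [T → . n T P], [T → n . T P] }  — shift
  I7: { [A → . -], [P → . A e], [T → n T . P] }  — shift
  I8: { [T → n T P .] }  — reduce
  I9: { [T → e n . e] }  — shift
  I10: { [T → e n e .] }  — reduce
  I11: { [T → P P . (] }  — shift
  I12: { [T → P P ( .] }  — reduce
  I13: { [P → A e .] }  — reduce

Every state is either a pure shift/goto state or contains exactly one complete item and nothing to shift — no conflicts. The grammar is LR(0).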